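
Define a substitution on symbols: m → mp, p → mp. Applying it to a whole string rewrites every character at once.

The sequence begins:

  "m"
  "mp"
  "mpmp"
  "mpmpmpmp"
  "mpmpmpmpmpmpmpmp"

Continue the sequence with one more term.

mpmpmpmpmpmpmpmpmpmpmpmpmpmpmpmp

Replace each of the 16 characters of mpmpmpmpmpmpmpmp in place — mp mp mp mp mp mp mp mp mp mp mp mp mp mp mp mp — and concatenate.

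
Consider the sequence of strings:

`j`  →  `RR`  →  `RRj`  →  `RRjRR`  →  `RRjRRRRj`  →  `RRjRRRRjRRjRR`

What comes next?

This is a Fibonacci-style word recurrence s(k) = s(k−1)·s(k−2): e.g. RR·j = RRj.
Continuing: RRjRRRRjRRjRR · RRjRRRRj gives term 7.

RRjRRRRjRRjRRRRjRRRRj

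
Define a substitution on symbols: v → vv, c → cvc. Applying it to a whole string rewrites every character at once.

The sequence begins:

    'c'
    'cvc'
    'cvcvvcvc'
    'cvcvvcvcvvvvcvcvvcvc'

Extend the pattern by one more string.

cvcvvcvcvvvvcvcvvcvcvvvvvvvvcvcvvcvcvvvvcvcvvcvc

φ(cvcvvcvcvvvvcvcvvcvc) expands symbol-by-symbol to cvc vv cvc vv vv cvc vv cvc vv vv vv vv cvc vv cvc vv vv cvc vv cvc; joining the 20 pieces gives the next term.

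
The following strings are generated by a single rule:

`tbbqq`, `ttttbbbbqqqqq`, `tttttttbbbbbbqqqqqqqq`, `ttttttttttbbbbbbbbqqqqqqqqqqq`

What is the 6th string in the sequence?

ttttttttttttttttbbbbbbbbbbbbqqqqqqqqqqqqqqqqq

Term n consists of 3n-2 t's, followed by 2n b's, followed by 3n-1 q's (n = 1, 2, …).
At n = 6 the blocks have lengths 16, 12, 17.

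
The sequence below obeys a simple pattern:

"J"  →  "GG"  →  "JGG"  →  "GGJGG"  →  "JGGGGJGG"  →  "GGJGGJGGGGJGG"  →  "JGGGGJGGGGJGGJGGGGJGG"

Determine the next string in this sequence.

From term 3 onward, concatenate the second-to-last term with the last: J·GG = JGG, GG·JGG = GGJGG, …
Continuing: GGJGGJGGGGJGG · JGGGGJGGGGJGGJGGGGJGG gives term 8.

GGJGGJGGGGJGGJGGGGJGGGGJGGJGGGGJGG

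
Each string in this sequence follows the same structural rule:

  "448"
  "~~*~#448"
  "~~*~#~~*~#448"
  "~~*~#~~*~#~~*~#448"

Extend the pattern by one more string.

The strings grow by a fixed prefix ~~*~# each time.
One more step from ~~*~#~~*~#~~*~#448 gives the answer.

~~*~#~~*~#~~*~#~~*~#448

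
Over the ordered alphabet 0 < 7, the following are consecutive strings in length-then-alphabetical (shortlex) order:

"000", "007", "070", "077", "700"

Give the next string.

Treat 700 as a base-2 numeral over the given alphabet and add one, carrying through any trailing 7's.

707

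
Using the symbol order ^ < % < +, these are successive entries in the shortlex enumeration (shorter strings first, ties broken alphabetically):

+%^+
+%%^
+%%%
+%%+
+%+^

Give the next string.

+%+%

Find the rightmost character of +%+^ below +, bump it to the next letter, and reset everything to its right to ^.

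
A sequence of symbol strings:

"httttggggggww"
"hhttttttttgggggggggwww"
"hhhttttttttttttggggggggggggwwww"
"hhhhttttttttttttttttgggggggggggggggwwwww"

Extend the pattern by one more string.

Each string has the form h^{n} t^{4n} g^{3n+3} w^{n+1} (n = 1, 2, …).
Setting n = 5 gives 5, 20, 18, 6 characters in each block.

hhhhhttttttttttttttttttttggggggggggggggggggwwwwww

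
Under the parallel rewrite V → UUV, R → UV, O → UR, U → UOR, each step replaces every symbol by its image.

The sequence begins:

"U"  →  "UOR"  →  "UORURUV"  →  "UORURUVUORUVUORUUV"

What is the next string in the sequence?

Replace each of the 18 characters of UORURUVUORUVUORUUV in place — UOR UR UV UOR UV UOR UUV UOR UR UV UOR UUV UOR UR UV UOR UOR UUV — and concatenate.

UORURUVUORUVUORUUVUORURUVUORUUVUORURUVUORUORUUV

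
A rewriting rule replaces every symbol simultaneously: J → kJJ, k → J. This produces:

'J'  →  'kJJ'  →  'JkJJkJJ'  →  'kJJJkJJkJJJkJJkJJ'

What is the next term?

JkJJkJJkJJJkJJkJJJkJJkJJkJJJkJJkJJJkJJkJJ

φ(kJJJkJJkJJJkJJkJJ) expands symbol-by-symbol to J kJJ kJJ kJJ J kJJ kJJ J kJJ kJJ kJJ J kJJ kJJ J kJJ kJJ; joining the 17 pieces gives the next term.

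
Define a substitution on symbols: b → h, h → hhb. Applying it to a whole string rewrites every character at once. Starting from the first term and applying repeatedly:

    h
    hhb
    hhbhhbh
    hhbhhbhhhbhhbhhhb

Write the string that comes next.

Replace each of the 17 characters of hhbhhbhhhbhhbhhhb in place — hhb hhb h hhb hhb h hhb hhb hhb h hhb hhb h hhb hhb hhb h — and concatenate.

hhbhhbhhhbhhbhhhbhhbhhbhhhbhhbhhhbhhbhhbh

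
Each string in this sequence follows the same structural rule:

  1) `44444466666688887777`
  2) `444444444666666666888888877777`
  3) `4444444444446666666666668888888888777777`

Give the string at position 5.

Term n consists of 3n 4's, followed by 3n 6's, followed by 3n-2 8's, followed by n+2 7's, where the shown terms are n = 2, 3, 4.
For term 5, n = 6, so the run lengths are 18, 18, 16, 8.

444444444444444444666666666666666666888888888888888877777777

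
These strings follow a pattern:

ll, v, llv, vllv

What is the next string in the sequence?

llvvllv

This is a Fibonacci-style word recurrence s(k) = s(k−2)·s(k−1): e.g. ll·v = llv.
Continuing: llv · vllv gives term 5.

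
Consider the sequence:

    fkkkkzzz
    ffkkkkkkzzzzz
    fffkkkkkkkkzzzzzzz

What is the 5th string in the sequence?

Reading off run lengths: f runs 1, 2, 3; k runs 4, 6, 8; z runs 3, 5, 7 — each is linear in n (n = 1, 2, …).
Setting n = 5 gives 5, 12, 11 characters in each block.

fffffkkkkkkkkkkkkzzzzzzzzzzz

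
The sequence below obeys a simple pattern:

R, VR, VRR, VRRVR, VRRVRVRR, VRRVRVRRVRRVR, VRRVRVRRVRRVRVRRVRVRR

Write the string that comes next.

From term 3 onward, concatenate the last term with the second-to-last: VR·R = VRR, VRR·VR = VRRVR, …
The next term joins VRRVRVRRVRRVRVRRVRVRR and VRRVRVRRVRRVR.

VRRVRVRRVRRVRVRRVRVRRVRRVRVRRVRRVR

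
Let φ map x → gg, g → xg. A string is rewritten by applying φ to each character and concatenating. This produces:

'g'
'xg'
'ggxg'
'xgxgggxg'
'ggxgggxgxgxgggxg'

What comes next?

xgxgggxgxgxgggxgggxgggxgxgxgggxg

Applying the rule to each of the 16 symbols of ggxgggxgxgxgggxg gives the pieces xg xg gg xg xg xg gg xg gg xg gg xg xg xg gg xg, which concatenate to the answer.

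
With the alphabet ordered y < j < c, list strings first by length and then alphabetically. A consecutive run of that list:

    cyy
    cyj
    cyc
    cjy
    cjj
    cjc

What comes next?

ccy

Find the rightmost character of cjc below c, bump it to the next letter, and reset everything to its right to y.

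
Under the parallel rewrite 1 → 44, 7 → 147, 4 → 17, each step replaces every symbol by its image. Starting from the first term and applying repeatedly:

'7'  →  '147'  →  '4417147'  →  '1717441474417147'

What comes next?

4414744147171744171471717441474417147

Applying the rule to each of the 16 symbols of 1717441474417147 gives the pieces 44 147 44 147 17 17 44 17 147 17 17 44 147 44 17 147, which concatenate to the answer.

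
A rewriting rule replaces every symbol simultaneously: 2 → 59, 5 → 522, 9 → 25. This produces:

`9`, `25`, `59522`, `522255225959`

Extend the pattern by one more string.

Expanding 522255225959: 5→522, 2→59, 2→59, 2→59, 5→522, 5→522, 2→59, 2→59, 5→522, 9→25, 5→522, 9→25. Concatenated: 522 59 59 59 522 522 59 59 522 25 522 25.

52259595952252259595222552225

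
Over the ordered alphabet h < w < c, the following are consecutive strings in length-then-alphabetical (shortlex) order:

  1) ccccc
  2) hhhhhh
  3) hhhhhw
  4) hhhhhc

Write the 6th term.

Continuing the enumeration 2 steps past hhhhhc: hhhhhc → hhhhwh → (answer).

hhhhww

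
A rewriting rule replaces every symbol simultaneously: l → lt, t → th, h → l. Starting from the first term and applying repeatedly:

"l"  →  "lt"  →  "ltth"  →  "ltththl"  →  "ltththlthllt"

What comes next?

Expanding ltththlthllt: l→lt, t→th, t→th, h→l, t→th, h→l, l→lt, t→th, h→l, l→lt, l→lt, t→th. Concatenated: lt th th l th l lt th l lt lt th.

ltththlthlltthlltltth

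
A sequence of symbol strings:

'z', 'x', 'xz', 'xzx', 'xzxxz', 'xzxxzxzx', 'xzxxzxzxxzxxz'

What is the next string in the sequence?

Each term (from the third on) is the previous term followed by the one before it: term 3 = x·z = xz.
The next term joins xzxxzxzxxzxxz and xzxxzxzx.

xzxxzxzxxzxxzxzxxzxzx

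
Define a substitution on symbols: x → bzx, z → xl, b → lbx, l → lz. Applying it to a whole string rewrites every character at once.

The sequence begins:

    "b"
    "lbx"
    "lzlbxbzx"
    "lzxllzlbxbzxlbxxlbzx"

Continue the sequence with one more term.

Rewriting the 20 symbols of lzxllzlbxbzxlbxxlbzx one by one yields lz xl bzx lz lz xl lz lbx bzx lbx xl bzx lz lbx bzx bzx lz lbx xl bzx; concatenated:

lzxlbzxlzlzxllzlbxbzxlbxxlbzxlzlbxbzxbzxlzlbxxlbzx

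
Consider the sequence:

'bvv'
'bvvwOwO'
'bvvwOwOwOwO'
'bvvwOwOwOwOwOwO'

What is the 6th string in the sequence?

Every step adds wOwO to the end: s(k+1) = s(k)·wOwO.
From bvvwOwOwOwOwOwO, 2 further steps: bvvwOwOwOwOwOwO → bvvwOwOwOwOwOwOwOwO → (answer).

bvvwOwOwOwOwOwOwOwOwOwO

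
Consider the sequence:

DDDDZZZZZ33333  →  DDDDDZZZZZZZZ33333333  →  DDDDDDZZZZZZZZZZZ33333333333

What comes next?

DDDDDDDZZZZZZZZZZZZZZ33333333333333

Each string has the form D^{n+2} Z^{3n-1} 3^{3n-1}, where the shown terms are n = 2, 3, 4.
For the next term, n = 5, so the run lengths are 7, 14, 14.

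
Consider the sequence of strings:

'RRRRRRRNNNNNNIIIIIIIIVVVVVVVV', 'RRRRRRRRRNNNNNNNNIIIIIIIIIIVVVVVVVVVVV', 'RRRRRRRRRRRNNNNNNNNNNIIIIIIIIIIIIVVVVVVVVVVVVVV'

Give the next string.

Each string has the form R^{2n+1} N^{2n} I^{2n+2} V^{3n-1}, where the shown terms are n = 3, 4, 5.
Setting n = 6 gives 13, 12, 14, 17 characters in each block.

RRRRRRRRRRRRRNNNNNNNNNNNNIIIIIIIIIIIIIIVVVVVVVVVVVVVVVVV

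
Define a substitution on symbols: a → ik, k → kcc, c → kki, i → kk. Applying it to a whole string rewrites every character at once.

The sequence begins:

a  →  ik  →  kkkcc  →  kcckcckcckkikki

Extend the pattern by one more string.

Rewriting the 15 symbols of kcckcckcckkikki one by one yields kcc kki kki kcc kki kki kcc kki kki kcc kcc kk kcc kcc kk; concatenated:

kcckkikkikcckkikkikcckkikkikcckcckkkcckcckk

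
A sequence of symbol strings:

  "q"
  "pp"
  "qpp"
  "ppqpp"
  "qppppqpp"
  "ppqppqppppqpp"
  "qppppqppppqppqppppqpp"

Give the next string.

ppqppqppppqppqppppqppppqppqppppqpp

This is a Fibonacci-style word recurrence s(k) = s(k−2)·s(k−1): e.g. q·pp = qpp.
So term 8 is ppqppqppppqpp·qppppqppppqppqppppqpp.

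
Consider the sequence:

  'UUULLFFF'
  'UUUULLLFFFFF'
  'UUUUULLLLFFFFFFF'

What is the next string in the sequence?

Reading off run lengths: U runs 3, 4, 5; L runs 2, 3, 4; F runs 3, 5, 7 — each is linear in n, where the shown terms are n = 2, 3, 4.
For the next term, n = 5, so the run lengths are 6, 5, 9.

UUUUUULLLLLFFFFFFFFF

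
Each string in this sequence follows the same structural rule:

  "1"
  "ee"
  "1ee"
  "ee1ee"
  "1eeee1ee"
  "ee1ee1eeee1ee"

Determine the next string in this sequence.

1eeee1eeee1ee1eeee1ee

Each term (from the third on) is the two preceding terms concatenated in order: term 3 = 1·ee = 1ee.
Continuing: 1eeee1ee · ee1ee1eeee1ee gives term 7.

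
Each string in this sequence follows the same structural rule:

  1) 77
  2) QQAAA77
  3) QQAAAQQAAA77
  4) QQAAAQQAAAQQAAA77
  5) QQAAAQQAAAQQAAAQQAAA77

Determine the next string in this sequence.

QQAAAQQAAAQQAAAQQAAAQQAAA77

The strings grow by a fixed prefix QQAAA each time.
So the next term is QQAAA·QQAAAQQAAAQQAAAQQAAA77.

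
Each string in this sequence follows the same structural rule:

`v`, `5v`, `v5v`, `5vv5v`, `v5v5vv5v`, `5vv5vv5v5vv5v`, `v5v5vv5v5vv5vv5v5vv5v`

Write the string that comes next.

Each term (from the third on) is the two preceding terms concatenated in order: term 3 = v·5v = v5v.
The next term joins 5vv5vv5v5vv5v and v5v5vv5v5vv5vv5v5vv5v.

5vv5vv5v5vv5vv5v5vv5v5vv5vv5v5vv5v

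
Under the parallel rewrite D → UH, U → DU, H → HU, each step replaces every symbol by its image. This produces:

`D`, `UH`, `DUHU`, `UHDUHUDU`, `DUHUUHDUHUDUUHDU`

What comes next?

UHDUHUDUDUHUUHDUHUDUUHDUDUHUUHDU

Applying the rule to each of the 16 symbols of DUHUUHDUHUDUUHDU gives the pieces UH DU HU DU DU HU UH DU HU DU UH DU DU HU UH DU, which concatenate to the answer.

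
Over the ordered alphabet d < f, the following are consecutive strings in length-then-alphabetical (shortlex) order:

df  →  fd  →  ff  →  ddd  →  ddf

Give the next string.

Treat ddf as a base-2 numeral over the given alphabet and add one, carrying through any trailing f's.

dfd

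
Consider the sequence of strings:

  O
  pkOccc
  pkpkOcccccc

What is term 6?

pkpkpkpkpkOccccccccccccccc

Each term wraps the previous one in pk on the left and ccc on the right.
From pkpkOcccccc, 3 further steps: pkpkOcccccc → pkpkpkOccccccccc → pkpkpkpkOcccccccccccc → (answer).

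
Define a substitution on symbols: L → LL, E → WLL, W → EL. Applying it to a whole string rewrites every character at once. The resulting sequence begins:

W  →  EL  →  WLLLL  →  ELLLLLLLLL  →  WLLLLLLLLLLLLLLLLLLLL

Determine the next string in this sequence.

ELLLLLLLLLLLLLLLLLLLLLLLLLLLLLLLLLLLLLLLLL

Applying the rule to each of the 21 symbols of WLLLLLLLLLLLLLLLLLLLL gives the pieces EL LL LL LL LL LL LL LL LL LL LL LL LL LL LL LL LL LL LL LL LL, which concatenate to the answer.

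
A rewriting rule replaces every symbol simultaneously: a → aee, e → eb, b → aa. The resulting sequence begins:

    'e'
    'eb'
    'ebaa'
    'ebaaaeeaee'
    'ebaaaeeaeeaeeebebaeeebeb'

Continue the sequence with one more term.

Applying the rule to each of the 24 symbols of ebaaaeeaeeaeeebebaeeebeb gives the pieces eb aa aee aee aee eb eb aee eb eb aee eb eb eb aa eb aa aee eb eb eb aa eb aa, which concatenate to the answer.

ebaaaeeaeeaeeebebaeeebebaeeebebebaaebaaaeeebebebaaebaa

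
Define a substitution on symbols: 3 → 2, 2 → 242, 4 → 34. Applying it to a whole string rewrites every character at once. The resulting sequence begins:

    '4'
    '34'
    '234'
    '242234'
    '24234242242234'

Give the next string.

242342422342423424224234242242234

φ(24234242242234) expands symbol-by-symbol to 242 34 242 2 34 242 34 242 242 34 242 242 2 34; joining the 14 pieces gives the next term.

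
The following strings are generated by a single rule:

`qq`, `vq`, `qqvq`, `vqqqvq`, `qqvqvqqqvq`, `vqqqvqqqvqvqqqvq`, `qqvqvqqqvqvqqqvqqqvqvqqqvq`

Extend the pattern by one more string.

vqqqvqqqvqvqqqvqqqvqvqqqvqvqqqvqqqvqvqqqvq

From term 3 onward, concatenate the second-to-last term with the last: qq·vq = qqvq, vq·qqvq = vqqqvq, …
The next term joins vqqqvqqqvqvqqqvq and qqvqvqqqvqvqqqvqqqvqvqqqvq.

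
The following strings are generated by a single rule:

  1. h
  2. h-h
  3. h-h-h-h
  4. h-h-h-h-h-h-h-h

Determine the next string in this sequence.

Each string is two copies of the previous one joined by '-'.
One more doubling of h-h-h-h-h-h-h-h gives the answer.

h-h-h-h-h-h-h-h-h-h-h-h-h-h-h-h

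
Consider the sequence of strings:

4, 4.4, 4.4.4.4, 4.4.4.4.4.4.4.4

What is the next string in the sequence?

Every step duplicates the string with '.' between the halves.
Doubling 4.4.4.4.4.4.4.4 with '.' between the halves:

4.4.4.4.4.4.4.4.4.4.4.4.4.4.4.4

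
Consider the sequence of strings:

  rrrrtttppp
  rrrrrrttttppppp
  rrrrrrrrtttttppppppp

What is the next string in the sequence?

Reading off run lengths: r runs 4, 6, 8; t runs 3, 4, 5; p runs 3, 5, 7 — each is linear in n (n = 1, 2, …).
At n = 4 the blocks have lengths 10, 6, 9.

rrrrrrrrrrttttttppppppppp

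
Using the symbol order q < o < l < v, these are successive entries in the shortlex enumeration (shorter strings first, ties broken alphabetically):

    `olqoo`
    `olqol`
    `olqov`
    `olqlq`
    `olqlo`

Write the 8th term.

olqvq

Advancing 3 positions from olqlo through olqlo → olqll → olqlv reaches term 8.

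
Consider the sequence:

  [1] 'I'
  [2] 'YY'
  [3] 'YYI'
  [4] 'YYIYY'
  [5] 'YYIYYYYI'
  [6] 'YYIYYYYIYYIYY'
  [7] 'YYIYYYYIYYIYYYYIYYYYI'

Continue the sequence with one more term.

YYIYYYYIYYIYYYYIYYYYIYYIYYYYIYYIYY

From term 3 onward, concatenate the last term with the second-to-last: YY·I = YYI, YYI·YY = YYIYY, …
Continuing: YYIYYYYIYYIYYYYIYYYYI · YYIYYYYIYYIYY gives term 8.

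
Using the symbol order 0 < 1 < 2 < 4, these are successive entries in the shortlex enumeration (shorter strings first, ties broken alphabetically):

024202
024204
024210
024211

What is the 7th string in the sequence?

Continuing the enumeration 3 steps past 024211: 024211 → 024212 → 024214 → (answer).

024220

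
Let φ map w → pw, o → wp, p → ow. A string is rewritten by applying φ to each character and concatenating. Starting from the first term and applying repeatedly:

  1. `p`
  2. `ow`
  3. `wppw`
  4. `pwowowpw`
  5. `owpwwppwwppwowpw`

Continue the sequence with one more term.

Rewriting the 16 symbols of owpwwppwwppwowpw one by one yields wp pw ow pw pw ow ow pw pw ow ow pw wp pw ow pw; concatenated:

wppwowpwpwowowpwpwowowpwwppwowpw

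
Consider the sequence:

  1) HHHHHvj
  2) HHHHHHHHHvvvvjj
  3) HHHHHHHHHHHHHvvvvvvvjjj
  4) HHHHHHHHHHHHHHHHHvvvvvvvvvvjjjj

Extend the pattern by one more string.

HHHHHHHHHHHHHHHHHHHHHvvvvvvvvvvvvvjjjjj

Each string has the form H^{4n+1} v^{3n-2} j^{n} (n = 1, 2, …).
Setting n = 5 gives 21, 13, 5 characters in each block.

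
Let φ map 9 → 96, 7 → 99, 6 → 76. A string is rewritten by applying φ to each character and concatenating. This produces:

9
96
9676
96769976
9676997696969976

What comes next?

96769976969699769676967696969976

Applying the rule to each of the 16 symbols of 9676997696969976 gives the pieces 96 76 99 76 96 96 99 76 96 76 96 76 96 96 99 76, which concatenate to the answer.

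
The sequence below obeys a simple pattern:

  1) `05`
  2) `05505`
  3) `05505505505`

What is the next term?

05505505505505505505505

s(k+1) = s(k)·5·s(k) — each term doubles the last with '5' between the halves.
So the next term is two copies of 05505505505 with '5' between the halves.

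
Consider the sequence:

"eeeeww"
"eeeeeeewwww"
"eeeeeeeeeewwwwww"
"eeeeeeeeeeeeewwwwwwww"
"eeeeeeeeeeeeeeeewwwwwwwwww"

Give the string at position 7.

Term n consists of 3n+1 e's, followed by 2n w's (n = 1, 2, …).
For term 7, n = 7, so the run lengths are 22, 14.

eeeeeeeeeeeeeeeeeeeeeewwwwwwwwwwwwww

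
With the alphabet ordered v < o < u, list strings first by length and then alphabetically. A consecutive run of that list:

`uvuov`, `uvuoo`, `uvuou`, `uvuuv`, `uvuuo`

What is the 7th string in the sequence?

Stepping forward 2 times from uvuuo: uvuuo → uvuuu, then the target.

uovvv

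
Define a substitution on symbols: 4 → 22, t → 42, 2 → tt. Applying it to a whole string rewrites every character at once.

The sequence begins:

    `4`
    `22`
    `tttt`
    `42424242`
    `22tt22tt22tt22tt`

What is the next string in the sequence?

φ(22tt22tt22tt22tt) expands symbol-by-symbol to tt tt 42 42 tt tt 42 42 tt tt 42 42 tt tt 42 42; joining the 16 pieces gives the next term.

tttt4242tttt4242tttt4242tttt4242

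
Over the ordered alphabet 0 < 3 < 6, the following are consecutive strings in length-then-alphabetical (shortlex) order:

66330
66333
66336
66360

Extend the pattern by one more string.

Find the rightmost character of 66360 below 6, bump it to the next letter, and reset everything to its right to 0.

66363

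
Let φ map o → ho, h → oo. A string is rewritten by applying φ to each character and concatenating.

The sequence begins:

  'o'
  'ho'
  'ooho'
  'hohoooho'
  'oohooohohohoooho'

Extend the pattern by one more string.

Replace each of the 16 characters of oohooohohohoooho in place — ho ho oo ho ho ho oo ho oo ho oo ho ho ho oo ho — and concatenate.

hohooohohohooohooohooohohohoooho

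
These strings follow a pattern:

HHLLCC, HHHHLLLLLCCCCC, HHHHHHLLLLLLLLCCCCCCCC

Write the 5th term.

Reading off run lengths: H runs 2, 4, 6; L runs 2, 5, 8; C runs 2, 5, 8 — each is linear in n (n = 1, 2, …).
Setting n = 5 gives 10, 14, 14 characters in each block.

HHHHHHHHHHLLLLLLLLLLLLLLCCCCCCCCCCCCCC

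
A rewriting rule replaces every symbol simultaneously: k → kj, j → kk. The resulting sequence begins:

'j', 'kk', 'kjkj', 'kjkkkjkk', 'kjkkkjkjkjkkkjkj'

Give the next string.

Rewriting the 16 symbols of kjkkkjkjkjkkkjkj one by one yields kj kk kj kj kj kk kj kk kj kk kj kj kj kk kj kk; concatenated:

kjkkkjkjkjkkkjkkkjkkkjkjkjkkkjkk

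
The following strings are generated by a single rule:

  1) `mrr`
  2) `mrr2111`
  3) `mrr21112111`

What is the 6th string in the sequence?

The strings grow by a fixed suffix 2111 each time.
From mrr21112111, 3 further steps: mrr21112111 → mrr211121112111 → mrr2111211121112111 → (answer).

mrr21112111211121112111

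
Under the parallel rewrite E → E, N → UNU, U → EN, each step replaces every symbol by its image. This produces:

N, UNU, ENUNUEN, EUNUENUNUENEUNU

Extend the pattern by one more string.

EENUNUENEUNUENUNUENEUNUEENUNUEN

φ(EUNUENUNUENEUNU) expands symbol-by-symbol to E EN UNU EN E UNU EN UNU EN E UNU E EN UNU EN; joining the 15 pieces gives the next term.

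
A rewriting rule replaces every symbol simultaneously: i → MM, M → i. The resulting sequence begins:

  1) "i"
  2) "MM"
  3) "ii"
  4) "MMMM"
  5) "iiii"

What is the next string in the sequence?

MMMMMMMM

Apply φ to iiii symbol by symbol: i→MM, i→MM, i→MM, i→MM; joined: MM MM MM MM.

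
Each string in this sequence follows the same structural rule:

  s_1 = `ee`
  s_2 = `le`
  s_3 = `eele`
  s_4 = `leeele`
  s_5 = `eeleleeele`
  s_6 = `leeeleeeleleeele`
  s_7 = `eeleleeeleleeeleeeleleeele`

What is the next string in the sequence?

leeeleeeleleeeleeeleleeeleleeeleeeleleeele

This is a Fibonacci-style word recurrence s(k) = s(k−2)·s(k−1): e.g. ee·le = eele.
The next term joins leeeleeeleleeele and eeleleeeleleeeleeeleleeele.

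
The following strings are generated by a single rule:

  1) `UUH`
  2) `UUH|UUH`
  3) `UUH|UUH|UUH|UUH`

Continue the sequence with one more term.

Each string is two copies of the previous one joined by '|'.
So the next term is two copies of UUH|UUH|UUH|UUH with '|' between the halves.

UUH|UUH|UUH|UUH|UUH|UUH|UUH|UUH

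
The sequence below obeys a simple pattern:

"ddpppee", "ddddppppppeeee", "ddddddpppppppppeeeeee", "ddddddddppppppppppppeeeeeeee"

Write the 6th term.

Each string has the form d^{2n} p^{3n} e^{2n} (n = 1, 2, …).
Setting n = 6 gives 12, 18, 12 characters in each block.

ddddddddddddppppppppppppppppppeeeeeeeeeeee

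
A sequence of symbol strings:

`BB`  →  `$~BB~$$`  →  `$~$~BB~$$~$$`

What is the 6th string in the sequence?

s(k+1) = $~·s(k)·~$$, so each term gains $~ as a prefix and ~$$ as a suffix.
From $~$~BB~$$~$$, 3 further steps: $~$~BB~$$~$$ → $~$~$~BB~$$~$$~$$ → $~$~$~$~BB~$$~$$~$$~$$ → (answer).

$~$~$~$~$~BB~$$~$$~$$~$$~$$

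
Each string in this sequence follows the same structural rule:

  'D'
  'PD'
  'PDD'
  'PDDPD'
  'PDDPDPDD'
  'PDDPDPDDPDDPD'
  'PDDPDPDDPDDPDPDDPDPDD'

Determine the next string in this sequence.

This is a Fibonacci-style word recurrence s(k) = s(k−1)·s(k−2): e.g. PD·D = PDD.
So term 8 is PDDPDPDDPDDPDPDDPDPDD·PDDPDPDDPDDPD.

PDDPDPDDPDDPDPDDPDPDDPDDPDPDDPDDPD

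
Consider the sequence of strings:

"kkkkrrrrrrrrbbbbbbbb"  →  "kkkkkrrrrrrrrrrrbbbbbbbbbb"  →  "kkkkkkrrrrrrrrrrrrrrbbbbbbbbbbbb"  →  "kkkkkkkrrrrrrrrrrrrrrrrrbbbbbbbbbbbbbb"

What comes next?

kkkkkkkkrrrrrrrrrrrrrrrrrrrrbbbbbbbbbbbbbbbb

The n-th term is n+1 k's then 3n-1 r's then 2n+2 b's, where the shown terms are n = 3, 4, 5, 6.
Setting n = 7 gives 8, 20, 16 characters in each block.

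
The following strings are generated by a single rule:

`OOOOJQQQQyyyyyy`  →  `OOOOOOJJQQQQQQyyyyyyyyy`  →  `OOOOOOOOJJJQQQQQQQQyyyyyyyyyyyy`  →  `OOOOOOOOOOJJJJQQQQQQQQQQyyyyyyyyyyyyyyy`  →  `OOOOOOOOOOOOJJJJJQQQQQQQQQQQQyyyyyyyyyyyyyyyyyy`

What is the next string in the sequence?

OOOOOOOOOOOOOOJJJJJJQQQQQQQQQQQQQQyyyyyyyyyyyyyyyyyyyyy

Each string has the form O^{2n+2} J^{n} Q^{2n+2} y^{3n+3} (n = 1, 2, …).
For the next term, n = 6, so the run lengths are 14, 6, 14, 21.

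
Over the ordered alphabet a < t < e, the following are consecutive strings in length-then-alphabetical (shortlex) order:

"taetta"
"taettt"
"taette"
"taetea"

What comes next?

The successor of taetea increments the rightmost position that isn't already e and resets every position after it to a.

taetet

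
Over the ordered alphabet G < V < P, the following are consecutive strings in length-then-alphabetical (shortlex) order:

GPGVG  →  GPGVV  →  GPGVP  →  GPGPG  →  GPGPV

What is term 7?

GPVGG

Stepping forward 2 times from GPGPV: GPGPV → GPGPP, then the target.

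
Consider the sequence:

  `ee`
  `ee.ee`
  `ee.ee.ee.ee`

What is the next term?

s(k+1) = s(k)·.·s(k) — each term doubles the last with '.' between the halves.
So the next term is two copies of ee.ee.ee.ee with '.' between the halves.

ee.ee.ee.ee.ee.ee.ee.ee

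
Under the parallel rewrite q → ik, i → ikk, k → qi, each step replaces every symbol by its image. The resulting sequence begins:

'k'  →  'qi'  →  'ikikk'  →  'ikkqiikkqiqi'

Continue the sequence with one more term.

ikkqiqiikikkikkqiqiikikkikikk

Rewriting each symbol of ikkqiikkqiqi: i→ikk, k→qi, k→qi, q→ik, i→ikk, i→ikk, k→qi, k→qi, q→ik, i→ikk, q→ik, i→ikk, which concatenates to ikk qi qi ik ikk ikk qi qi ik ikk ik ikk.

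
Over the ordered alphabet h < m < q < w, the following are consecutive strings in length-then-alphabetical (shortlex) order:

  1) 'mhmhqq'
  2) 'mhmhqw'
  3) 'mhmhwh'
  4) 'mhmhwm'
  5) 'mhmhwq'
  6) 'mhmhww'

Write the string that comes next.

mhmmhh

Find the rightmost character of mhmhww below w, bump it to the next letter, and reset everything to its right to h.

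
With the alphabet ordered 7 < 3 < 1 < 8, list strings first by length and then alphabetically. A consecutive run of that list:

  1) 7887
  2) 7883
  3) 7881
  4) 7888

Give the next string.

3777

Treat 7888 as a base-4 numeral over the given alphabet and add one, carrying through any trailing 8's.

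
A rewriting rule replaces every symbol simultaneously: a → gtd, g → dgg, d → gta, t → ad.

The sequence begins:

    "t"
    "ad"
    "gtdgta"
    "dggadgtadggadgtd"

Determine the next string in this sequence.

Rewriting the 16 symbols of dggadgtadggadgtd one by one yields gta dgg dgg gtd gta dgg ad gtd gta dgg dgg gtd gta dgg ad gta; concatenated:

gtadggdgggtdgtadggadgtdgtadggdgggtdgtadggadgta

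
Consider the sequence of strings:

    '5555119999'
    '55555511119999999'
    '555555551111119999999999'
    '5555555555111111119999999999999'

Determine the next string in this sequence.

Each string has the form 5^{2n+2} 1^{2n} 9^{3n+1} (n = 1, 2, …).
Setting n = 5 gives 12, 10, 16 characters in each block.

55555555555511111111119999999999999999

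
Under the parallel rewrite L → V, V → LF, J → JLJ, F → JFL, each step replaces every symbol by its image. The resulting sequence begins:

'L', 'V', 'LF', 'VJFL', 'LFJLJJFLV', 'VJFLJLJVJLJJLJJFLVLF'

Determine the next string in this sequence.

Rewriting the 20 symbols of VJFLJLJVJLJJLJJFLVLF one by one yields LF JLJ JFL V JLJ V JLJ LF JLJ V JLJ JLJ V JLJ JLJ JFL V LF V JFL; concatenated:

LFJLJJFLVJLJVJLJLFJLJVJLJJLJVJLJJLJJFLVLFVJFL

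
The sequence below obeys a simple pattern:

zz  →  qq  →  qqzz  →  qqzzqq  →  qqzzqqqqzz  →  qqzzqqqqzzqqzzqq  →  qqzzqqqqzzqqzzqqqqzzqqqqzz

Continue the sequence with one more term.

qqzzqqqqzzqqzzqqqqzzqqqqzzqqzzqqqqzzqqzzqq

Each term (from the third on) is the previous term followed by the one before it: term 3 = qq·zz = qqzz.
The next term joins qqzzqqqqzzqqzzqqqqzzqqqqzz and qqzzqqqqzzqqzzqq.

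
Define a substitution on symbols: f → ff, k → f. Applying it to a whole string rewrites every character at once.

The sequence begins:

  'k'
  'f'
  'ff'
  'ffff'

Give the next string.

ffffffff

Rewriting each symbol of ffff: f→ff, f→ff, f→ff, f→ff, which concatenates to ff ff ff ff.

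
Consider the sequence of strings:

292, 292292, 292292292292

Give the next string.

Each string is two copies of the previous one concatenated.
One more doubling of 292292292292 gives the answer.

292292292292292292292292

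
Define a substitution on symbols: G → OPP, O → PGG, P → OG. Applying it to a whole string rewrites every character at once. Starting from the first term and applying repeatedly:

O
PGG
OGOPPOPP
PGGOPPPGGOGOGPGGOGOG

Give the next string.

Rewriting the 20 symbols of PGGOPPPGGOGOGPGGOGOG one by one yields OG OPP OPP PGG OG OG OG OPP OPP PGG OPP PGG OPP OG OPP OPP PGG OPP PGG OPP; concatenated:

OGOPPOPPPGGOGOGOGOPPOPPPGGOPPPGGOPPOGOPPOPPPGGOPPPGGOPP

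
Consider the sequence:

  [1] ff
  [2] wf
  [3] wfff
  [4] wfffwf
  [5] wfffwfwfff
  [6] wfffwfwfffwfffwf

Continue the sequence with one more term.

wfffwfwfffwfffwfwfffwfwfff

Each term (from the third on) is the previous term followed by the one before it: term 3 = wf·ff = wfff.
The next term joins wfffwfwfffwfffwf and wfffwfwfff.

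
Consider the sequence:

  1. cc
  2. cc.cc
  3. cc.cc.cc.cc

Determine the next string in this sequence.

cc.cc.cc.cc.cc.cc.cc.cc

s(k+1) = s(k)·.·s(k) — each term doubles the last with '.' between the halves.
One more doubling of cc.cc.cc.cc gives the answer.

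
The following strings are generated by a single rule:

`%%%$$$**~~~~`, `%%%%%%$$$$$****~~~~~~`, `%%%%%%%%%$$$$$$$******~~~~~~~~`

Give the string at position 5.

%%%%%%%%%%%%%%%$$$$$$$$$$$**********~~~~~~~~~~~~

Reading off run lengths: % runs 3, 6, 9; $ runs 3, 5, 7; * runs 2, 4, 6; ~ runs 4, 6, 8 — each is linear in n (n = 1, 2, …).
For term 5, n = 5, so the run lengths are 15, 11, 10, 12.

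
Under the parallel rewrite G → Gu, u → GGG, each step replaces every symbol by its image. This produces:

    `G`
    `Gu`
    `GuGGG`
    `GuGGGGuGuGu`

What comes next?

GuGGGGuGuGuGuGGGGuGGGGuGGG

Apply φ to GuGGGGuGuGu symbol by symbol: G→Gu, u→GGG, G→Gu, G→Gu, G→Gu, G→Gu, u→GGG, G→Gu, u→GGG, G→Gu, u→GGG; joined: Gu GGG Gu Gu Gu Gu GGG Gu GGG Gu GGG.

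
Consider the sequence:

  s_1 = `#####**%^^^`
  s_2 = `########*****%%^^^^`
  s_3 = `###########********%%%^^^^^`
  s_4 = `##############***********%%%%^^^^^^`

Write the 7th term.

#######################********************%%%%%%%^^^^^^^^^

The n-th term is 3n+2 #'s then 3n-1 *'s then n %'s then n+2 ^'s (n = 1, 2, …).
For term 7, n = 7, so the run lengths are 23, 20, 7, 9.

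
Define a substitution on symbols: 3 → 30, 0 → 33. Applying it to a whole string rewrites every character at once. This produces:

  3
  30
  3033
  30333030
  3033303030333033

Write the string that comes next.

30333030303330333033303030333030

Applying the rule to each of the 16 symbols of 3033303030333033 gives the pieces 30 33 30 30 30 33 30 33 30 33 30 30 30 33 30 30, which concatenate to the answer.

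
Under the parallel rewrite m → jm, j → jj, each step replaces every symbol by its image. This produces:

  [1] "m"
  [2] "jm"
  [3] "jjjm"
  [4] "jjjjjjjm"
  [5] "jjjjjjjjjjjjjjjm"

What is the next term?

jjjjjjjjjjjjjjjjjjjjjjjjjjjjjjjm

Replace each of the 16 characters of jjjjjjjjjjjjjjjm in place — jj jj jj jj jj jj jj jj jj jj jj jj jj jj jj jm — and concatenate.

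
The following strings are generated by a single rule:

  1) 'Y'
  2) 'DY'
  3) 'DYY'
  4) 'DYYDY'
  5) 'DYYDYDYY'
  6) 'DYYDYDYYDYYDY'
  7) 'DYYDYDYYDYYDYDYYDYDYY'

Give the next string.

From term 3 onward, concatenate the last term with the second-to-last: DY·Y = DYY, DYY·DY = DYYDY, …
So term 8 is DYYDYDYYDYYDYDYYDYDYY·DYYDYDYYDYYDY.

DYYDYDYYDYYDYDYYDYDYYDYYDYDYYDYYDY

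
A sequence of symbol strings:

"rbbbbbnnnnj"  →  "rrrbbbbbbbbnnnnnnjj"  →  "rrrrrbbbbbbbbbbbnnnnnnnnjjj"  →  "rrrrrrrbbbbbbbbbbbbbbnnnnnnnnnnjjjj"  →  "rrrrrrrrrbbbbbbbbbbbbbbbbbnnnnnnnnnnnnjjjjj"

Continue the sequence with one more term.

The n-th term is 2n-1 r's then 3n+2 b's then 2n+2 n's then n j's (n = 1, 2, …).
For the next term, n = 6, so the run lengths are 11, 20, 14, 6.

rrrrrrrrrrrbbbbbbbbbbbbbbbbbbbbnnnnnnnnnnnnnnjjjjjj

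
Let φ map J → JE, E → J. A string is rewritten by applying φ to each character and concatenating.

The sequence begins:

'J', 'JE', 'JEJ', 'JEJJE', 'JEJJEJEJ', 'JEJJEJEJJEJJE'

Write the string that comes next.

JEJJEJEJJEJJEJEJJEJEJ

Applying the rule to each of the 13 symbols of JEJJEJEJJEJJE gives the pieces JE J JE JE J JE J JE JE J JE JE J, which concatenate to the answer.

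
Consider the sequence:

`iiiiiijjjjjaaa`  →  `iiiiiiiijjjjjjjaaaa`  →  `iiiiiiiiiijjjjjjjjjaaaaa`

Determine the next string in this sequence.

Each string has the form i^{2n} j^{2n-1} a^{n}, where the shown terms are n = 3, 4, 5.
For the next term, n = 6, so the run lengths are 12, 11, 6.

iiiiiiiiiiiijjjjjjjjjjjaaaaaa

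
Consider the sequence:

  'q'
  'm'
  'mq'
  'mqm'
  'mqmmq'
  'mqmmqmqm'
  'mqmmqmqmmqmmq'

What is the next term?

mqmmqmqmmqmmqmqmmqmqm

From term 3 onward, concatenate the last term with the second-to-last: m·q = mq, mq·m = mqm, …
So term 8 is mqmmqmqmmqmmq·mqmmqmqm.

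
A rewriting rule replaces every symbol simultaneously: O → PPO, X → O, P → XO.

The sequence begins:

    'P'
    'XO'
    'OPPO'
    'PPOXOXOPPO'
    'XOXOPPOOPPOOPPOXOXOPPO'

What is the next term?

Applying the rule to each of the 22 symbols of XOXOPPOOPPOOPPOXOXOPPO gives the pieces O PPO O PPO XO XO PPO PPO XO XO PPO PPO XO XO PPO O PPO O PPO XO XO PPO, which concatenate to the answer.

OPPOOPPOXOXOPPOPPOXOXOPPOPPOXOXOPPOOPPOOPPOXOXOPPO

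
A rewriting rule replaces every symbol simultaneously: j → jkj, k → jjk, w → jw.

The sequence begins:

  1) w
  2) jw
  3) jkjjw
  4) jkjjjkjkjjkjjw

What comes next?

jkjjjkjkjjkjjkjjjkjkjjjkjkjjkjjjkjkjjkjjw

Replace each of the 14 characters of jkjjjkjkjjkjjw in place — jkj jjk jkj jkj jkj jjk jkj jjk jkj jkj jjk jkj jkj jw — and concatenate.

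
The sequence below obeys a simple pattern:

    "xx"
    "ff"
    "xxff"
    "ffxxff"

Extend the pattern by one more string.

Each term (from the third on) is the two preceding terms concatenated in order: term 3 = xx·ff = xxff.
So term 5 is xxff·ffxxff.

xxffffxxff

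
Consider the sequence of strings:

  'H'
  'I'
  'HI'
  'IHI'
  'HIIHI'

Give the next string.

From term 3 onward, concatenate the second-to-last term with the last: H·I = HI, I·HI = IHI, …
The next term joins IHI and HIIHI.

IHIHIIHI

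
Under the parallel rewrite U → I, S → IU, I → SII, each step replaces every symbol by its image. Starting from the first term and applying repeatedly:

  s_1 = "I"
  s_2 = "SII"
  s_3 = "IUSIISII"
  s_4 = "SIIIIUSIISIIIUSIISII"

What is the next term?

Replace each of the 20 characters of SIIIIUSIISIIIUSIISII in place — IU SII SII SII SII I IU SII SII IU SII SII SII I IU SII SII IU SII SII — and concatenate.

IUSIISIISIISIIIIUSIISIIIUSIISIISIIIIUSIISIIIUSIISII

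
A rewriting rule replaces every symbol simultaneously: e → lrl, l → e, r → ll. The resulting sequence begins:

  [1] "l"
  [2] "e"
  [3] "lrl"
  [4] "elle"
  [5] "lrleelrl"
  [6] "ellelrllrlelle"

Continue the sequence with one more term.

Rewriting the 14 symbols of ellelrllrlelle one by one yields lrl e e lrl e ll e e ll e lrl e e lrl; concatenated:

lrleelrlelleellelrleelrl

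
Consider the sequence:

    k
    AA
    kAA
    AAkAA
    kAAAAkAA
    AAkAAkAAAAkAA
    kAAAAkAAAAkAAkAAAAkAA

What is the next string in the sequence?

AAkAAkAAAAkAAkAAAAkAAAAkAAkAAAAkAA

From term 3 onward, concatenate the second-to-last term with the last: k·AA = kAA, AA·kAA = AAkAA, …
Continuing: AAkAAkAAAAkAA · kAAAAkAAAAkAAkAAAAkAA gives term 8.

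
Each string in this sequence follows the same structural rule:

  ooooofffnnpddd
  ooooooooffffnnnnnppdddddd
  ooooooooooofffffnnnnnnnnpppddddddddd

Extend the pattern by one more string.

Term n consists of 3n+2 o's, followed by n+2 f's, followed by 3n-1 n's, followed by n p's, followed by 3n d's (n = 1, 2, …).
For the next term, n = 4, so the run lengths are 14, 6, 11, 4, 12.

ooooooooooooooffffffnnnnnnnnnnnppppdddddddddddd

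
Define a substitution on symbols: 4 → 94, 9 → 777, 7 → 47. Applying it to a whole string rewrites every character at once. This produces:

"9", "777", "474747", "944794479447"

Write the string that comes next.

Rewriting each symbol of 944794479447: 9→777, 4→94, 4→94, 7→47, 9→777, 4→94, 4→94, 7→47, 9→777, 4→94, 4→94, 7→47, which concatenates to 777 94 94 47 777 94 94 47 777 94 94 47.

777949447777949447777949447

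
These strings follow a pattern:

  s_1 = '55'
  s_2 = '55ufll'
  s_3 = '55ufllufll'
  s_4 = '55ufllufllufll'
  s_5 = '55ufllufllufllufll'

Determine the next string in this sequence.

55ufllufllufllufllufll

Each term is the previous one with ufll appended.
So the next term is 55ufllufllufllufll·ufll.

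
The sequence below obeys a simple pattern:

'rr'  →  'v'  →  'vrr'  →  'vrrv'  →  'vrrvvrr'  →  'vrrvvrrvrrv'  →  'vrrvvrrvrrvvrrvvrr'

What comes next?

From term 3 onward, concatenate the last term with the second-to-last: v·rr = vrr, vrr·v = vrrv, …
So term 8 is vrrvvrrvrrvvrrvvrr·vrrvvrrvrrv.

vrrvvrrvrrvvrrvvrrvrrvvrrvrrv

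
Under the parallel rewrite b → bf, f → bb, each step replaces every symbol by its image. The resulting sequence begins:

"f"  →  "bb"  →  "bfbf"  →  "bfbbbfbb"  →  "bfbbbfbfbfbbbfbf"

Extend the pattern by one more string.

bfbbbfbfbfbbbfbbbfbbbfbfbfbbbfbb

Replace each of the 16 characters of bfbbbfbfbfbbbfbf in place — bf bb bf bf bf bb bf bb bf bb bf bf bf bb bf bb — and concatenate.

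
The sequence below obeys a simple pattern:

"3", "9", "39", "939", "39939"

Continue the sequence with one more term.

This is a Fibonacci-style word recurrence s(k) = s(k−2)·s(k−1): e.g. 3·9 = 39.
The next term joins 939 and 39939.

93939939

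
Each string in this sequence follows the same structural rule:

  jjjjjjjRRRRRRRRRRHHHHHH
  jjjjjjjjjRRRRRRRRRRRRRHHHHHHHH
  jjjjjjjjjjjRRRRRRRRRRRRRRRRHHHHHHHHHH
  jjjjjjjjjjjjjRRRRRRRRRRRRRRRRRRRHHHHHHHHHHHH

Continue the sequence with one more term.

Term n consists of 2n+1 j's, followed by 3n+1 R's, followed by 2n H's, where the shown terms are n = 3, 4, 5, 6.
Setting n = 7 gives 15, 22, 14 characters in each block.

jjjjjjjjjjjjjjjRRRRRRRRRRRRRRRRRRRRRRHHHHHHHHHHHHHH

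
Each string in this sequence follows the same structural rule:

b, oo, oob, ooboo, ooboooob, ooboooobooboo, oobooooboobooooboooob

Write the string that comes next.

oobooooboobooooboooobooboooobooboo

This is a Fibonacci-style word recurrence s(k) = s(k−1)·s(k−2): e.g. oo·b = oob.
Continuing: oobooooboobooooboooob · ooboooobooboo gives term 8.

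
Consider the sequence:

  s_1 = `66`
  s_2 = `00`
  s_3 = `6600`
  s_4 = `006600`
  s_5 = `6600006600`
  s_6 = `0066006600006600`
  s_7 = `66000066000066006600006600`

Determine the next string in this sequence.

006600660000660066000066000066006600006600

Each term (from the third on) is the two preceding terms concatenated in order: term 3 = 66·00 = 6600.
So term 8 is 0066006600006600·66000066000066006600006600.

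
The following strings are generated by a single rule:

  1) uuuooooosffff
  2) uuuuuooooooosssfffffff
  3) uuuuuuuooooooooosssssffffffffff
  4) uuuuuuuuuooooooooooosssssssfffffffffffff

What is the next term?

uuuuuuuuuuuooooooooooooosssssssssffffffffffffffff

Reading off run lengths: u runs 3, 5, 7, 9; o runs 5, 7, 9, 11; s runs 1, 3, 5, 7; f runs 4, 7, 10, 13 — each is linear in n (n = 1, 2, …).
Setting n = 5 gives 11, 13, 9, 16 characters in each block.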